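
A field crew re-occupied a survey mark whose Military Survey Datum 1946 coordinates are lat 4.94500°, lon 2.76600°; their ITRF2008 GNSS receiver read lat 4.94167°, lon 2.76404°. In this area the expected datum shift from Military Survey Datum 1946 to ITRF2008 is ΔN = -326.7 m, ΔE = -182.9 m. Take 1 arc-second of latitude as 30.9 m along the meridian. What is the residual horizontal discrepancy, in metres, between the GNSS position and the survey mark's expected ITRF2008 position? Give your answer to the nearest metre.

Observed coordinate differences: Δφ = -0.00333°, Δλ = -0.00196°.
Converting to metres (1° lat = 111240 m, cos φ = 0.996278): observed ΔN = -370.4 m, observed ΔE = -217.2 m.
Subtracting the expected shift leaves a residual of -370.4 − (-326.7) = -43.7 m north and -217.2 − (-182.9) = -34.3 m east.
Residual distance = √((-43.7)² + (-34.3)²) = 55.6 m.

56 m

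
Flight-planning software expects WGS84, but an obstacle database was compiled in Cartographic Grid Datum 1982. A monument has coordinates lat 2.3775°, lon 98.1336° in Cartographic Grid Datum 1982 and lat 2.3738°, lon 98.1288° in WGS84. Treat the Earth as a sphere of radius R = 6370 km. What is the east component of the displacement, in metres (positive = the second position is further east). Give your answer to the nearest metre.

Δφ = 2.3738° − 2.3775° = -0.0037°; Δλ = 98.1288° − 98.1336° = -0.0048°.
1° along a meridian = πR/180 = 111177 m.
ΔN = Δφ × 111177 = -411.4 m; ΔE = Δλ × 111177 × cos(2.3775°) = -0.0048 × 111177 × 0.999139 = -533.2 m.

ΔE = -533 m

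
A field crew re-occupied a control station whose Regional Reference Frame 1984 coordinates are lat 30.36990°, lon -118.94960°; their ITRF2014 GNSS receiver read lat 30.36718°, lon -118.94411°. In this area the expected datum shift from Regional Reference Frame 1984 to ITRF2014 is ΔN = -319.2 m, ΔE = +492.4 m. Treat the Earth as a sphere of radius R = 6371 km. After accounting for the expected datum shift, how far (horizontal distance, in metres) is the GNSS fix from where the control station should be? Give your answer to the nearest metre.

38 m

Observed coordinate differences: Δφ = -0.00272°, Δλ = +0.00549°.
Converting to metres (1° lat = 111195 m, cos φ = 0.862779): observed ΔN = -302.5 m, observed ΔE = 526.7 m.
Subtracting the expected shift leaves a residual of -302.5 − (-319.2) = 16.7 m north and 526.7 − (492.4) = 34.3 m east.
Residual distance = √(16.7² + 34.3²) = 38.2 m.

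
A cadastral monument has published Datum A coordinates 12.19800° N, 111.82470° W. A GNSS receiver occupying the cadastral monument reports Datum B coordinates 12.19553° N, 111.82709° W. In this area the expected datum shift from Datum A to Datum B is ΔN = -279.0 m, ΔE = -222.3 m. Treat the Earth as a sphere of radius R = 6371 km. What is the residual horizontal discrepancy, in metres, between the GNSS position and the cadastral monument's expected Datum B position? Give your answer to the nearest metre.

Observed coordinate differences: Δφ = -0.00247°, Δλ = -0.00239°.
Converting to metres (1° lat = 111195 m, cos φ = 0.977423): observed ΔN = -274.7 m, observed ΔE = -259.8 m.
Subtracting the expected shift leaves a residual of -274.7 − (-279.0) = 4.3 m north and -259.8 − (-222.3) = -37.5 m east.
Residual distance = √(4.3² + (-37.5)²) = 37.7 m.

38 m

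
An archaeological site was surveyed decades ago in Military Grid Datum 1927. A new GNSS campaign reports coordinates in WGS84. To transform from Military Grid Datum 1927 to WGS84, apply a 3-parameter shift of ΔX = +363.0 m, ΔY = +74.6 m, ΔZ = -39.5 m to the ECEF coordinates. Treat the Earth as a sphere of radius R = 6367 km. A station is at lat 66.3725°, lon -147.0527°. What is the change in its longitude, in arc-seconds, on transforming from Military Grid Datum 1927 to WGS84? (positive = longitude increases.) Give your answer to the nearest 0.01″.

Δλ = 10.90″

sin φ = 0.916170, cos φ = 0.400789, sin λ = -0.543867, cos λ = -0.839171.
East component: ΔE = −sin λ·ΔX + cos λ·ΔY = −(-0.543867)(363.0) + (-0.839171)(74.6) = 134.82 m.
1° of latitude spans πR/180 = 111125 m; at latitude φ, 1° of longitude spans that × cos φ = 44537.7 m, so Δλ = 134.82 / 44537.7 × 3600 = 10.898″.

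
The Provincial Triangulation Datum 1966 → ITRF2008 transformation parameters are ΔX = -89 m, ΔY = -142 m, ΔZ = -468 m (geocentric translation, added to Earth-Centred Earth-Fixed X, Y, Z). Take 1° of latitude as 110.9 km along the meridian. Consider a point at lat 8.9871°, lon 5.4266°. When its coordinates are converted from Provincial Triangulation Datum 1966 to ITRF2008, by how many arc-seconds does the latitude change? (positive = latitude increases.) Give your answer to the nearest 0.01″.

Δφ = -14.49″

sin φ = 0.156212, cos φ = 0.987724, sin λ = 0.094571, cos λ = 0.995518.
North component: ΔN = −sin φ cos λ·ΔX − sin φ sin λ·ΔY + cos φ·ΔZ = −(0.156212)(0.995518)(-89) − (0.156212)(0.094571)(-142) + (0.987724)(-468) = -446.32 m.
1° of latitude spans 110900 m, so Δφ = -446.32 / 110900 × 3600 = -14.488″.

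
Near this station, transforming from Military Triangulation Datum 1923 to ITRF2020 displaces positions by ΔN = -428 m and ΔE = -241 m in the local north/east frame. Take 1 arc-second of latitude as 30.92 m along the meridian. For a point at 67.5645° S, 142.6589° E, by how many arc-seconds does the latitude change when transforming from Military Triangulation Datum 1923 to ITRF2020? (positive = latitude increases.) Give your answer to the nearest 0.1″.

1″ of latitude = 30.92 m, so Δφ = -428.0 / 30.92 = -13.842″.

Δφ = -13.8″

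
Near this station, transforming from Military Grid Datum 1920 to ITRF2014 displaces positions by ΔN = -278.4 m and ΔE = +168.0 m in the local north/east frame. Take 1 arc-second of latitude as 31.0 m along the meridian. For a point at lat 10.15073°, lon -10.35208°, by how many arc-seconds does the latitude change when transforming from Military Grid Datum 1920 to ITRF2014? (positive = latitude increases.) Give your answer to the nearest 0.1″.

1″ of latitude = 31.00 m, so Δφ = -278.4 / 31.00 = -8.981″.

Δφ = -9.0″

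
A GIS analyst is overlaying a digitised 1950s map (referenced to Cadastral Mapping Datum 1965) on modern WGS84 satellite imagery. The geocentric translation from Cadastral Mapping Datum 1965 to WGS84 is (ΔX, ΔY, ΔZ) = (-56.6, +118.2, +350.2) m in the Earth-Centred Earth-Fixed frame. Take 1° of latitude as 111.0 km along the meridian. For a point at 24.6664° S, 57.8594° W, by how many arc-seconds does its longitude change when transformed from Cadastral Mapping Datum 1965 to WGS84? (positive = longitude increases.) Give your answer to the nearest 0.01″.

sin φ = -0.417334, cos φ = 0.908753, sin λ = -0.846745, cos λ = 0.531999.
East component: ΔE = −sin λ·ΔX + cos λ·ΔY = −(-0.846745)(-56.6) + (0.531999)(118.2) = 14.96 m.
1° of latitude spans 111000 m; at latitude φ, 1° of longitude spans that × cos φ = 100871.6 m, so Δλ = 14.96 / 100871.6 × 3600 = 0.534″.

Δλ = 0.53″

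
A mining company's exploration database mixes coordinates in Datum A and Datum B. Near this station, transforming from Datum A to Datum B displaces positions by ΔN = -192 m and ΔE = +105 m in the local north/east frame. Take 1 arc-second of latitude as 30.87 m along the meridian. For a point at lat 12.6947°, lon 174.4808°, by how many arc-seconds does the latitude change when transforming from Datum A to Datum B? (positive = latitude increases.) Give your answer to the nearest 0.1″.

1″ of latitude = 30.87 m, so Δφ = -192.0 / 30.87 = -6.220″.

Δφ = -6.2″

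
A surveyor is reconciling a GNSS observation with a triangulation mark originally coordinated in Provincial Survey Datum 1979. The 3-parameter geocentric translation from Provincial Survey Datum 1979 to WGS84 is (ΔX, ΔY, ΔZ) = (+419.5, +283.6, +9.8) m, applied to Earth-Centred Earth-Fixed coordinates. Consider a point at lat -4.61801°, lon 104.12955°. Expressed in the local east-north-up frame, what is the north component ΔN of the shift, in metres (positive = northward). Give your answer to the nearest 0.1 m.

At φ = -4.61801°, λ = 104.12955°: sin φ = -0.080512, cos φ = 0.996754, sin λ = 0.969746, cos λ = -0.244115.
ΔN = −sin φ cos λ·ΔX − sin φ sin λ·ΔY + cos φ·ΔZ = −(-0.080512)(-0.244115)(419.5) − (-0.080512)(0.969746)(283.6) + (0.996754)(9.8) = 23.67 m.

ΔN = 23.7 m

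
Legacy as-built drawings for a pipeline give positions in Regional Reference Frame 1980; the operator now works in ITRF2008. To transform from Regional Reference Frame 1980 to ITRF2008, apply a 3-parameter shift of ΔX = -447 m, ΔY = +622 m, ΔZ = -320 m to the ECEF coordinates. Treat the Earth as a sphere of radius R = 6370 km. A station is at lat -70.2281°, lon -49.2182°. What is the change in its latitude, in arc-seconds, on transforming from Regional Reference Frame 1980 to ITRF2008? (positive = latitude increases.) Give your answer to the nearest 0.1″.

Δφ = -26.8″

sin φ = -0.941047, cos φ = 0.338276, sin λ = -0.757203, cos λ = 0.653180.
North component: ΔN = −sin φ cos λ·ΔX − sin φ sin λ·ΔY + cos φ·ΔZ = −(-0.941047)(0.653180)(-447) − (-0.941047)(-0.757203)(622) + (0.338276)(-320) = -826.22 m.
1° of latitude spans πR/180 = 111177 m, so Δφ = -826.22 / 111177 × 3600 = -26.754″.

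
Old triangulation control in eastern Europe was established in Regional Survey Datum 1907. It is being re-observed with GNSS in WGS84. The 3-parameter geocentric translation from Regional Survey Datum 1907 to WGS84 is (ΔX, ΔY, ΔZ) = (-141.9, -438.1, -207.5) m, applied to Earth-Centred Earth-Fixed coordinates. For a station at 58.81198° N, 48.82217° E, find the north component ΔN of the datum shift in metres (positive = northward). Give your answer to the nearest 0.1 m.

At φ = 58.81198°, λ = 48.82217°: sin φ = 0.855473, cos φ = 0.517848, sin λ = 0.752670, cos λ = 0.658398.
ΔN = −sin φ cos λ·ΔX − sin φ sin λ·ΔY + cos φ·ΔZ = −(0.855473)(0.658398)(-141.9) − (0.855473)(0.752670)(-438.1) + (0.517848)(-207.5) = 254.56 m.

ΔN = 254.6 m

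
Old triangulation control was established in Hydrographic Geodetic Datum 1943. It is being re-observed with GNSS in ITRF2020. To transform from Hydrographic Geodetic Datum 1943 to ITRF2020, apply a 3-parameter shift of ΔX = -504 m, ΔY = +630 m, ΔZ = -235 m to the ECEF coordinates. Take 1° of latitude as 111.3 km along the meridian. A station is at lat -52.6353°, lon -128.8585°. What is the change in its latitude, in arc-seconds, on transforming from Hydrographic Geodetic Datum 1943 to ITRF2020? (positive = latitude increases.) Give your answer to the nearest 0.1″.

Δφ = -9.1″

sin φ = -0.794789, cos φ = 0.606886, sin λ = -0.778698, cos λ = -0.627399.
North component: ΔN = −sin φ cos λ·ΔX − sin φ sin λ·ΔY + cos φ·ΔZ = −(-0.794789)(-0.627399)(-504) − (-0.794789)(-0.778698)(630) + (0.606886)(-235) = -281.21 m.
1° of latitude spans 111300 m, so Δφ = -281.21 / 111300 × 3600 = -9.096″.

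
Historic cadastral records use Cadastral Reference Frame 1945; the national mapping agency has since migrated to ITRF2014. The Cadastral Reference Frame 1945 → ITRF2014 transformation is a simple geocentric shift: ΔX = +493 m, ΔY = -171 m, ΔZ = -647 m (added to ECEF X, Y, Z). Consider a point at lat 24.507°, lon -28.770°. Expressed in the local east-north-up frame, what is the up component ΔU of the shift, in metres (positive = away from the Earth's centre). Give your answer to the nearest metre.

At φ = 24.507°, λ = -28.770°: sin φ = 0.414804, cos φ = 0.909911, sin λ = -0.481295, cos λ = 0.876559.
ΔU = cos φ cos λ·ΔX + cos φ sin λ·ΔY + sin φ·ΔZ = (0.909911)(0.876559)(493) + (0.909911)(-0.481295)(-171) + (0.414804)(-647) = 199.72 m.

ΔU = 200 m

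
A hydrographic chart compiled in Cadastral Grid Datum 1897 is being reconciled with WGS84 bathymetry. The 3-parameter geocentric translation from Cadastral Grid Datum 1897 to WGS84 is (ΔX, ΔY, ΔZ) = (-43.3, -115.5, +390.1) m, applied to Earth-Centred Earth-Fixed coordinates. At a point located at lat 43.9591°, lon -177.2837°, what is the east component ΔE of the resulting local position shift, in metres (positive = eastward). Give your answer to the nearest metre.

At φ = 43.9591°, λ = -177.2837°: sin φ = 0.694145, cos φ = 0.719835, sin λ = -0.047391, cos λ = -0.998876.
ΔE = −sin λ·ΔX + cos λ·ΔY = −(-0.047391)·(-43.3) + (-0.998876)·(-115.5) = 113.32 m.

ΔE = 113 m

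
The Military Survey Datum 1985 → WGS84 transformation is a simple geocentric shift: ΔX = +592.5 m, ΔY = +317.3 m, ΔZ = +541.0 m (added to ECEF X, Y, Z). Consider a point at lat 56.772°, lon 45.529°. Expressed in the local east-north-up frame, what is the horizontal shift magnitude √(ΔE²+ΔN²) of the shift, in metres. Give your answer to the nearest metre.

313 m

At φ = 56.772°, λ = 45.529°: sin φ = 0.836497, cos φ = 0.547972, sin λ = 0.713605, cos λ = 0.700548.
ΔE = −sin λ·ΔX + cos λ·ΔY = −(0.713605)·(592.5) + (0.700548)·(317.3) = -200.53 m.
ΔN = −sin φ cos λ·ΔX − sin φ sin λ·ΔY + cos φ·ΔZ = −(0.836497)(0.700548)(592.5) − (0.836497)(0.713605)(317.3) + (0.547972)(541.0) = -240.16 m.
Horizontal magnitude = √(ΔE² + ΔN²) = √((-200.53)² + (-240.16)²) = 312.87 m.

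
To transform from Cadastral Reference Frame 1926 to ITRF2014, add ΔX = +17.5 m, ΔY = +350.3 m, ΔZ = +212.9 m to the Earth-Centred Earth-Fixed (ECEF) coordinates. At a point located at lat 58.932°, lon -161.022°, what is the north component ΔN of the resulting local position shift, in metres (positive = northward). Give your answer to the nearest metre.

ΔN = 222 m

At φ = 58.932°, λ = -161.022°: sin φ = 0.856555, cos φ = 0.516055, sin λ = -0.325205, cos λ = -0.945644.
ΔN = −sin φ cos λ·ΔX − sin φ sin λ·ΔY + cos φ·ΔZ = −(0.856555)(-0.945644)(17.5) − (0.856555)(-0.325205)(350.3) + (0.516055)(212.9) = 221.62 m.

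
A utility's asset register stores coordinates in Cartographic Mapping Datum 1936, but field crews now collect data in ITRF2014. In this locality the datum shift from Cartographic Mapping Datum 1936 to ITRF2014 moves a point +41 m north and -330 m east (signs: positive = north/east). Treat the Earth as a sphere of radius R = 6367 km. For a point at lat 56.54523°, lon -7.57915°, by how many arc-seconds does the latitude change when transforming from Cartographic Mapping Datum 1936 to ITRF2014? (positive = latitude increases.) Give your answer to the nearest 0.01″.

On a sphere of radius R, 1 rad of latitude = R, so Δφ = ΔN / R = 41.0 / 6367000 = 6.4395e-06 rad = 1.328″.

Δφ = 1.33″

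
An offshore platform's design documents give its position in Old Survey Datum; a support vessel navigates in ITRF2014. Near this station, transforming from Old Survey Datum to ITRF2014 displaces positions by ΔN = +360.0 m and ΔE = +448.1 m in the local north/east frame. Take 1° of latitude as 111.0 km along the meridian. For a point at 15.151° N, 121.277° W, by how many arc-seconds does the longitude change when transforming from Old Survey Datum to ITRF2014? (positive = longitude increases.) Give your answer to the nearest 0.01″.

Δλ = 15.06″

At latitude 15.151°, cos φ = 0.965240.
1° of longitude at this latitude = 111.0 × cos φ = 107.14 km, so Δλ = 448.1 / 107141.7 = 0.0041823° = 15.056″.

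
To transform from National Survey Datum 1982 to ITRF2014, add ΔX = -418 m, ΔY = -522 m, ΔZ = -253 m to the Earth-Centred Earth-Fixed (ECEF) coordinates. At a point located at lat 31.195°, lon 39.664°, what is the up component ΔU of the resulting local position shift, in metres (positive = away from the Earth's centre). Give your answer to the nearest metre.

ΔU = -691 m

The local up (radial) axis is (cos φ cos λ, cos φ sin λ, sin φ), giving ΔU = -275.251 − 285.009 − 131.042 = -691.30 m.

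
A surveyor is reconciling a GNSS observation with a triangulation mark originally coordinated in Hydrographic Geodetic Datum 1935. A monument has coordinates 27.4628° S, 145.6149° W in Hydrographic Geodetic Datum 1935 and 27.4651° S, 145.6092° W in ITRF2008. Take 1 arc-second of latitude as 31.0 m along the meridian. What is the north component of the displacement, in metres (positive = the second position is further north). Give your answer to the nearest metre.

ΔN = -257 m

Δφ = -27.4651° − -27.4628° = -0.0023°; Δλ = -145.6092° − -145.6149° = +0.0057°.
1° of latitude = 3600 × 31.00 = 111600 m.
ΔN = Δφ × 111600 = -256.7 m; ΔE = Δλ × 111600 × cos(-27.4628°) = +0.0057 × 111600 × 0.887310 = 564.4 m.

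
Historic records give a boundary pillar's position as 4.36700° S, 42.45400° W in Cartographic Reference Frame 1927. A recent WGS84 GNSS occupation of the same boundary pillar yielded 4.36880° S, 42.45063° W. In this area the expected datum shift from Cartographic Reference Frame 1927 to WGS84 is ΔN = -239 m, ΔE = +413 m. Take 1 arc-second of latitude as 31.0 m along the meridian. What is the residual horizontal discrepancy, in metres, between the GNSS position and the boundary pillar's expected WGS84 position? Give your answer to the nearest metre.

54 m

Observed coordinate differences: Δφ = -0.00180°, Δλ = +0.00337°.
Converting to metres (1° lat = 111600 m, cos φ = 0.997097): observed ΔN = -200.9 m, observed ΔE = 375.0 m.
Subtracting the expected shift leaves a residual of -200.9 − (-239) = 38.1 m north and 375.0 − (413) = -38.0 m east.
Residual distance = √(38.1² + (-38.0)²) = 53.8 m.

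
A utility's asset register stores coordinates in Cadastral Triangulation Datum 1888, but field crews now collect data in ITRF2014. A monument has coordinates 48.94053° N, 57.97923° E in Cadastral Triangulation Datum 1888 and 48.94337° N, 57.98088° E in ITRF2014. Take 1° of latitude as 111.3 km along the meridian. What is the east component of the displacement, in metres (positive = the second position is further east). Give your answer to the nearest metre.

Δφ = 48.94337° − 48.94053° = +0.00284°; Δλ = 57.98088° − 57.97923° = +0.00165°.
ΔN = Δφ × 111300 = 316.1 m; ΔE = Δλ × 111300 × cos(48.94053°) = +0.00165 × 111300 × 0.656842 = 120.6 m.

ΔE = 121 m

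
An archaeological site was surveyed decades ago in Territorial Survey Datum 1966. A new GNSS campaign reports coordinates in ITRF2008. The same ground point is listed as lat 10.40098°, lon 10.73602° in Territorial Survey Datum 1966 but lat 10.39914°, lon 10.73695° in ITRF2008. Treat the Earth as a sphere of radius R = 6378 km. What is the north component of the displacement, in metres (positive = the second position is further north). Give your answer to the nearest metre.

ΔN = -205 m

Δφ = 10.39914° − 10.40098° = -0.00184°; Δλ = 10.73695° − 10.73602° = +0.00093°.
1° along a meridian = πR/180 = 111317 m.
ΔN = Δφ × 111317 = -204.8 m; ΔE = Δλ × 111317 × cos(10.40098°) = +0.00093 × 111317 × 0.983568 = 101.8 m.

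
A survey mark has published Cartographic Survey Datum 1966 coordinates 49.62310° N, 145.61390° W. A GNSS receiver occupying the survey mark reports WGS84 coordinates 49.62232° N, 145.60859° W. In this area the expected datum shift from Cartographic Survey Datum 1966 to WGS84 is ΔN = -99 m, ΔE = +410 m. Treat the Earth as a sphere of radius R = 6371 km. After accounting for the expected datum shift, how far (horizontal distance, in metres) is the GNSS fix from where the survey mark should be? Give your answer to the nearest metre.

30 m

Observed coordinate differences: Δφ = -0.00078°, Δλ = +0.00531°.
Converting to metres (1° lat = 111195 m, cos φ = 0.647813): observed ΔN = -86.7 m, observed ΔE = 382.5 m.
Subtracting the expected shift leaves a residual of -86.7 − (-99) = 12.3 m north and 382.5 − (410) = -27.5 m east.
Residual distance = √(12.3² + (-27.5)²) = 30.1 m.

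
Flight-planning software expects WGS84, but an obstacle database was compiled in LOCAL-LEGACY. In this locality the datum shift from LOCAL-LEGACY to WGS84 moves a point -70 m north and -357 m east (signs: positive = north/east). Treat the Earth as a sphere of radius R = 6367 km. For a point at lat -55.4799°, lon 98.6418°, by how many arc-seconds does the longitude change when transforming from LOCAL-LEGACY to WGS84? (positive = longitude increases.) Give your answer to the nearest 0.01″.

Δλ = -20.41″

At latitude -55.4799°, cos φ = 0.566695.
One radian of longitude at latitude φ spans R cos φ, so Δλ = ΔE / (R cos φ) = -357.0 / (6367000 × 0.566695) = -9.8943e-05 rad = -20.408″.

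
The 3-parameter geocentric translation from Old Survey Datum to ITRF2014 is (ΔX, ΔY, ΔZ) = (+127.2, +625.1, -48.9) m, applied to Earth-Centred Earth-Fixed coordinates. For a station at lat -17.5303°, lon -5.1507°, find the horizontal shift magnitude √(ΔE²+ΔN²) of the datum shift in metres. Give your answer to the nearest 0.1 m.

634.5 m

At φ = -17.5303°, λ = -5.1507°: sin φ = -0.301210, cos φ = 0.953558, sin λ = -0.089776, cos λ = 0.995962.
ΔE = −sin λ·ΔX + cos λ·ΔY = −(-0.089776)·(127.2) + (0.995962)·(625.1) = 634.00 m.
ΔN = −sin φ cos λ·ΔX − sin φ sin λ·ΔY + cos φ·ΔZ = −(-0.301210)(0.995962)(127.2) − (-0.301210)(-0.089776)(625.1) + (0.953558)(-48.9) = -25.37 m.
Horizontal magnitude = √(ΔE² + ΔN²) = √(634.00² + (-25.37)²) = 634.50 m.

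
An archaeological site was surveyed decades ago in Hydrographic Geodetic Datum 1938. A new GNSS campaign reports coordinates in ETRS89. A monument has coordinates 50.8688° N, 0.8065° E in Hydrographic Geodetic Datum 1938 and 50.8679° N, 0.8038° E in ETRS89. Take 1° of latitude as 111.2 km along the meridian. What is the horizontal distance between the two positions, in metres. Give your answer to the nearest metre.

Δφ = 50.8679° − 50.8688° = -0.0009°; Δλ = 0.8038° − 0.8065° = -0.0027°.
ΔN = Δφ × 111200 = -100.1 m; ΔE = Δλ × 111200 × cos(50.8688°) = -0.0027 × 111200 × 0.631098 = -189.5 m.
Distance = √(ΔE² + ΔN²) = √((-189.5)² + (-100.1)²) = 214.3 m.

214 m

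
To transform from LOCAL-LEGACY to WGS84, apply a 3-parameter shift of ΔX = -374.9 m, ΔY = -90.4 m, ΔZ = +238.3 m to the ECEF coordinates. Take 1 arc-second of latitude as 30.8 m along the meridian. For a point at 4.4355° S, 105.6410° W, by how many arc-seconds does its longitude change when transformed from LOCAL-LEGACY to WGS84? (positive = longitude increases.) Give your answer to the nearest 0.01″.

Δλ = -10.96″

sin φ = -0.077337, cos φ = 0.997005, sin λ = -0.962970, cos λ = -0.269609.
East component: ΔE = −sin λ·ΔX + cos λ·ΔY = −(-0.962970)(-374.9) + (-0.269609)(-90.4) = -336.64 m.
1° of latitude spans 3600 × 30.80 = 110880 m; at latitude φ, 1° of longitude spans that × cos φ = 110547.9 m, so Δλ = -336.64 / 110547.9 × 3600 = -10.963″.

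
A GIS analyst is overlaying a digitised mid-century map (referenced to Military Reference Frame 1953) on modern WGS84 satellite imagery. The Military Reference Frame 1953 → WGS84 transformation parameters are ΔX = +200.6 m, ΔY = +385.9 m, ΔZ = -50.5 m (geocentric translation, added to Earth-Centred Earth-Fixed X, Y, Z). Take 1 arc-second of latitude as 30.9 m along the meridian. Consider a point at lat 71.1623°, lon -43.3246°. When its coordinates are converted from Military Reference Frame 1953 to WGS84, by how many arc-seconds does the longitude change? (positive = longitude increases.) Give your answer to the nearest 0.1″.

Δλ = 41.9″

sin φ = 0.946437, cos φ = 0.322889, sin λ = -0.686131, cos λ = 0.727478.
East component: ΔE = −sin λ·ΔX + cos λ·ΔY = −(-0.686131)(200.6) + (0.727478)(385.9) = 418.37 m.
1° of latitude spans 3600 × 30.90 = 111240 m; at latitude φ, 1° of longitude spans that × cos φ = 35918.1 m, so Δλ = 418.37 / 35918.1 × 3600 = 41.933″.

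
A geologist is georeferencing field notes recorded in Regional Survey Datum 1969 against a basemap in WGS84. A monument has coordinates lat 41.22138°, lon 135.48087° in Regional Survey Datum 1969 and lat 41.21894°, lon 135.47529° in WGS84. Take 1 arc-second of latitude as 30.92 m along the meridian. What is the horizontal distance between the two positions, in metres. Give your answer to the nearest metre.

540 m

Δφ = 41.21894° − 41.22138° = -0.00244°; Δλ = 135.47529° − 135.48087° = -0.00558°.
1° of latitude = 3600 × 30.92 = 111312 m.
ΔN = Δφ × 111312 = -271.6 m; ΔE = Δλ × 111312 × cos(41.22138°) = -0.00558 × 111312 × 0.752169 = -467.2 m.
Distance = √(ΔE² + ΔN²) = √((-467.2)² + (-271.6)²) = 540.4 m.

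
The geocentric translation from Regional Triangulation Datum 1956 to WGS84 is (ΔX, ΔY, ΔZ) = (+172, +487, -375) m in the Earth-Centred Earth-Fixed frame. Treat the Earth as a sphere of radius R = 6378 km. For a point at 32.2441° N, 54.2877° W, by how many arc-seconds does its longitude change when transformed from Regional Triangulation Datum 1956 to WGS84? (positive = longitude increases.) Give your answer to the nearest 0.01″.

sin φ = 0.533527, cos φ = 0.845783, sin λ = -0.811958, cos λ = 0.583716.
East component: ΔE = −sin λ·ΔX + cos λ·ΔY = −(-0.811958)(172) + (0.583716)(487) = 423.93 m.
1° of latitude spans πR/180 = 111317 m; at latitude φ, 1° of longitude spans that × cos φ = 94150.1 m, so Δλ = 423.93 / 94150.1 × 3600 = 16.210″.

Δλ = 16.21″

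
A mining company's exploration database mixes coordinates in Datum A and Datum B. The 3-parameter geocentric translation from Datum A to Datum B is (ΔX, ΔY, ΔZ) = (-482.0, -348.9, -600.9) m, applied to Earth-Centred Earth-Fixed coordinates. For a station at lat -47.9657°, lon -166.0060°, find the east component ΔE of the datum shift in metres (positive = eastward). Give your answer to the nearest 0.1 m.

The local east axis at (φ, λ) is (−sin λ, cos λ, 0), so ΔE = −sin(-166.0060°)·(-482.0) + cos(-166.0060°)·(-348.9) = 221.99 m.

ΔE = 222.0 m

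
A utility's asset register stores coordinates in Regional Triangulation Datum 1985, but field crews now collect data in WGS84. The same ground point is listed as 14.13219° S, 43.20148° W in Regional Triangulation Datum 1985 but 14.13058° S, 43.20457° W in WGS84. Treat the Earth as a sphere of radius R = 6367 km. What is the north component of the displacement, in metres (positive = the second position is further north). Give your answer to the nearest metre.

Δφ = -14.13058° − -14.13219° = +0.00161°; Δλ = -43.20457° − -43.20148° = -0.00309°.
1° along a meridian = πR/180 = 111125 m.
ΔN = Δφ × 111125 = 178.9 m; ΔE = Δλ × 111125 × cos(-14.13219°) = -0.00309 × 111125 × 0.969735 = -333.0 m.

ΔN = 179 m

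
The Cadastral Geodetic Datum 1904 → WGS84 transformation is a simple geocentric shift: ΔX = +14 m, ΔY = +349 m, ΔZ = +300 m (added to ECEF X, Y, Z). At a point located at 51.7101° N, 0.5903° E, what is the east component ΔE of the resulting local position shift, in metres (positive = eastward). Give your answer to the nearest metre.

ΔE = 349 m

At φ = 51.7101°, λ = 0.5903°: sin φ = 0.784886, cos φ = 0.619641, sin λ = 0.010302, cos λ = 0.999947.
ΔE = −sin λ·ΔX + cos λ·ΔY = −(0.010302)·(14) + (0.999947)·(349) = 348.84 m.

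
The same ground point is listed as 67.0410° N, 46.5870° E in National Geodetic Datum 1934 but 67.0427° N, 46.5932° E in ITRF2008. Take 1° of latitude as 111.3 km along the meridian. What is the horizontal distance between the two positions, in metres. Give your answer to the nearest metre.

Δφ = 67.0427° − 67.0410° = +0.0017°; Δλ = 46.5932° − 46.5870° = +0.0062°.
ΔN = Δφ × 111300 = 189.2 m; ΔE = Δλ × 111300 × cos(67.0410°) = +0.0062 × 111300 × 0.390072 = 269.2 m.
Distance = √(ΔE² + ΔN²) = √(269.2² + 189.2²) = 329.0 m.

329 m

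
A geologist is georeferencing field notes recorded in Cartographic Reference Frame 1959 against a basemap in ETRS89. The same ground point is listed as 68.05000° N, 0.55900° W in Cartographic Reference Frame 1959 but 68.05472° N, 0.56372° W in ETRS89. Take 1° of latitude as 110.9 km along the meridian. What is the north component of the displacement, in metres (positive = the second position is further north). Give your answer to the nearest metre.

ΔN = 523 m

Δφ = 68.05472° − 68.05000° = +0.00472°; Δλ = -0.56372° − -0.55900° = -0.00472°.
ΔN = Δφ × 110900 = 523.4 m; ΔE = Δλ × 110900 × cos(68.05000°) = -0.00472 × 110900 × 0.373797 = -195.7 m.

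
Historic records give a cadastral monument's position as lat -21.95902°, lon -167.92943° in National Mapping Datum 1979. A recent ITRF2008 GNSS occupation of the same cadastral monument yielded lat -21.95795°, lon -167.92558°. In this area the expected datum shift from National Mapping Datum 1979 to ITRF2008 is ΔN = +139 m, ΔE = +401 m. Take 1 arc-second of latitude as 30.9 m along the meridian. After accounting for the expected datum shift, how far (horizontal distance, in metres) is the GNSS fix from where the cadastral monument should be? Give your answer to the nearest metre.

Observed coordinate differences: Δφ = +0.00107°, Δλ = +0.00385°.
Converting to metres (1° lat = 111240 m, cos φ = 0.927452): observed ΔN = 119.0 m, observed ΔE = 397.2 m.
Subtracting the expected shift leaves a residual of 119.0 − (139) = -20.0 m north and 397.2 − (401) = -3.8 m east.
Residual distance = √((-20.0)² + (-3.8)²) = 20.3 m.

20 m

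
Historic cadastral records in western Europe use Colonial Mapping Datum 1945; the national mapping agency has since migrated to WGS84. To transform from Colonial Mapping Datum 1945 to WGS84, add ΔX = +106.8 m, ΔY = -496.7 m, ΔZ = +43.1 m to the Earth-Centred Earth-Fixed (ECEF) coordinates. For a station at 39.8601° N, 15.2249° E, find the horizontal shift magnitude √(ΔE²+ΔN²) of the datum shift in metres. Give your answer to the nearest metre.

At φ = 39.8601°, λ = 15.2249°: sin φ = 0.640915, cos φ = 0.767612, sin λ = 0.262609, cos λ = 0.964902.
ΔE = −sin λ·ΔX + cos λ·ΔY = −(0.262609)·(106.8) + (0.964902)·(-496.7) = -507.31 m.
ΔN = −sin φ cos λ·ΔX − sin φ sin λ·ΔY + cos φ·ΔZ = −(0.640915)(0.964902)(106.8) − (0.640915)(0.262609)(-496.7) + (0.767612)(43.1) = 50.64 m.
Horizontal magnitude = √(ΔE² + ΔN²) = √((-507.31)² + 50.64²) = 509.83 m.

510 m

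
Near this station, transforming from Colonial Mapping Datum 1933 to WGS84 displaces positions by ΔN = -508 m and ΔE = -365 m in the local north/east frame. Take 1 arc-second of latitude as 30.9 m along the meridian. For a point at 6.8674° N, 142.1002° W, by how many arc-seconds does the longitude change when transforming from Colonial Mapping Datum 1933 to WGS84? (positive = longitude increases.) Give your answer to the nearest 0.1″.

Δλ = -11.9″

At latitude 6.8674°, cos φ = 0.992826.
1″ of longitude at this latitude = 30.90 × cos φ = 30.6783 m, so Δλ = -365.0 / 30.6783 = -11.898″.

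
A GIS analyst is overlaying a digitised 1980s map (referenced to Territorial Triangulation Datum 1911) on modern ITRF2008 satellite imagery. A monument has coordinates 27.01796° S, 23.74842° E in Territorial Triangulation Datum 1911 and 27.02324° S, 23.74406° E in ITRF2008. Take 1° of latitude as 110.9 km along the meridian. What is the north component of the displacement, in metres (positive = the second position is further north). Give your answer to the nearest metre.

ΔN = -586 m

Δφ = -27.02324° − -27.01796° = -0.00528°; Δλ = 23.74406° − 23.74842° = -0.00436°.
ΔN = Δφ × 110900 = -585.6 m; ΔE = Δλ × 110900 × cos(-27.01796°) = -0.00436 × 110900 × 0.890864 = -430.8 m.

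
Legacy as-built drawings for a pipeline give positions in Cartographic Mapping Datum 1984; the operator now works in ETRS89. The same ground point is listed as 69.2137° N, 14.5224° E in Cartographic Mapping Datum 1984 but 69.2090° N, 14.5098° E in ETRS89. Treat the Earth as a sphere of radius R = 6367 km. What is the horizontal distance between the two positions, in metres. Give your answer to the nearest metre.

721 m

Δφ = 69.2090° − 69.2137° = -0.0047°; Δλ = 14.5098° − 14.5224° = -0.0126°.
1° along a meridian = πR/180 = 111125 m.
ΔN = Δφ × 111125 = -522.3 m; ΔE = Δλ × 111125 × cos(69.2137°) = -0.0126 × 111125 × 0.354883 = -496.9 m.
Distance = √(ΔE² + ΔN²) = √((-496.9)² + (-522.3)²) = 720.9 m.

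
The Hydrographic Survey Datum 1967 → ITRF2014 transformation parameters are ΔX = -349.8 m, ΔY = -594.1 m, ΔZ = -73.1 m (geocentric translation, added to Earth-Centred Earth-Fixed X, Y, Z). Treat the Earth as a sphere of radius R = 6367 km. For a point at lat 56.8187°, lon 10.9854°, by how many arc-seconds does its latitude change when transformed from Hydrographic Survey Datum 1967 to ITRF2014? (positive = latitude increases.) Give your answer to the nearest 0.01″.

Δφ = 11.08″

sin φ = 0.836943, cos φ = 0.547290, sin λ = 0.190559, cos λ = 0.981676.
North component: ΔN = −sin φ cos λ·ΔX − sin φ sin λ·ΔY + cos φ·ΔZ = −(0.836943)(0.981676)(-349.8) − (0.836943)(0.190559)(-594.1) + (0.547290)(-73.1) = 342.14 m.
1° of latitude spans πR/180 = 111125 m, so Δφ = 342.14 / 111125 × 3600 = 11.084″.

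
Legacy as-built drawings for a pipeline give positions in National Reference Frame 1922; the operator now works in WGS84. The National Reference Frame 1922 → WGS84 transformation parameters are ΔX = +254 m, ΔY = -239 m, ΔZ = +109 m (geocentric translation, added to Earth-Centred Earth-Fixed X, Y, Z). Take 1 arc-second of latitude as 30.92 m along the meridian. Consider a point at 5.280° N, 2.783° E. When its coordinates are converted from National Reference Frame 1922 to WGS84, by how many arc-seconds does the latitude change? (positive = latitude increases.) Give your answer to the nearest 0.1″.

sin φ = 0.092023, cos φ = 0.995757, sin λ = 0.048553, cos λ = 0.998821.
North component: ΔN = −sin φ cos λ·ΔX − sin φ sin λ·ΔY + cos φ·ΔZ = −(0.092023)(0.998821)(254) − (0.092023)(0.048553)(-239) + (0.995757)(109) = 86.26 m.
1° of latitude spans 3600 × 30.92 = 111312 m, so Δφ = 86.26 / 111312 × 3600 = 2.790″.

Δφ = 2.8″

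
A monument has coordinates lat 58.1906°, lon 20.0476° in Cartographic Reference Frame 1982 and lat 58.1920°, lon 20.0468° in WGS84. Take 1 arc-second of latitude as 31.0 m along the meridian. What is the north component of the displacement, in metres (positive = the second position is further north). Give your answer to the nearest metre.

Δφ = 58.1920° − 58.1906° = +0.0014°; Δλ = 20.0468° − 20.0476° = -0.0008°.
1° of latitude = 3600 × 31.00 = 111600 m.
ΔN = Δφ × 111600 = 156.2 m; ΔE = Δλ × 111600 × cos(58.1906°) = -0.0008 × 111600 × 0.527095 = -47.1 m.

ΔN = 156 m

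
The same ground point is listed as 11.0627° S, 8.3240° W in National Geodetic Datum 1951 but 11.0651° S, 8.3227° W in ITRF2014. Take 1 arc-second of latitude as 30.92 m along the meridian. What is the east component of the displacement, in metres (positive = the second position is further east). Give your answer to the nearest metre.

ΔE = 142 m

Δφ = -11.0651° − -11.0627° = -0.0024°; Δλ = -8.3227° − -8.3240° = +0.0013°.
1° of latitude = 3600 × 30.92 = 111312 m.
ΔN = Δφ × 111312 = -267.1 m; ΔE = Δλ × 111312 × cos(-11.0627°) = +0.0013 × 111312 × 0.981418 = 142.0 m.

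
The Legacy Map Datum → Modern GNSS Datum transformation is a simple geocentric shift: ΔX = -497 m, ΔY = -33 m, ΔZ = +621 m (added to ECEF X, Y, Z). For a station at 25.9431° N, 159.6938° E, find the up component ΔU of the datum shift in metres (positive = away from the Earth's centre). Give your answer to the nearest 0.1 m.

The local up (radial) axis is (cos φ cos λ, cos φ sin λ, sin φ), giving ΔU = 419.142 − 10.298 + 271.674 = 680.52 m.

ΔU = 680.5 m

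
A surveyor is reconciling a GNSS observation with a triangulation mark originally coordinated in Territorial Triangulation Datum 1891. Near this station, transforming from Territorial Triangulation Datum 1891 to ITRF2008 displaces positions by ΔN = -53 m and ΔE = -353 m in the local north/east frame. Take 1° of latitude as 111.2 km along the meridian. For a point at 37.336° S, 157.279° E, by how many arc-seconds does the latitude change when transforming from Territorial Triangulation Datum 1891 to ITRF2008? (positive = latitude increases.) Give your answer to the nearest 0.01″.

1° of latitude = 111.2 km, so Δφ = -53.0 / 111200 = -0.0004766° = -1.716″.

Δφ = -1.72″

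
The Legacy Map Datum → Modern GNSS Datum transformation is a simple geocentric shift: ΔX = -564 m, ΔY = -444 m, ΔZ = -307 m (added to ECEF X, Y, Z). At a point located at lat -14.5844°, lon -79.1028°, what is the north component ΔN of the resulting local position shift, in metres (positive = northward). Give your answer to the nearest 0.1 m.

ΔN = -214.2 m

The local north axis is (−sin φ cos λ, −sin φ sin λ, cos φ), giving ΔN = -26.848 + 109.786 − 297.108 = -214.17 m.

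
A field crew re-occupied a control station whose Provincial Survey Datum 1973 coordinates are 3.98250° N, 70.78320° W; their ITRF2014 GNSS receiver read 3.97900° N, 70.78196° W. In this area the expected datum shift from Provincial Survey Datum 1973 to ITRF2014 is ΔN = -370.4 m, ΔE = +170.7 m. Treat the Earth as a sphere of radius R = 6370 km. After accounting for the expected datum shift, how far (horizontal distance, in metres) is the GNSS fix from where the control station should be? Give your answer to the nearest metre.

38 m

Observed coordinate differences: Δφ = -0.00350°, Δλ = +0.00124°.
Converting to metres (1° lat = 111177 m, cos φ = 0.997585): observed ΔN = -389.1 m, observed ΔE = 137.5 m.
Subtracting the expected shift leaves a residual of -389.1 − (-370.4) = -18.7 m north and 137.5 − (170.7) = -33.2 m east.
Residual distance = √((-18.7)² + (-33.2)²) = 38.1 m.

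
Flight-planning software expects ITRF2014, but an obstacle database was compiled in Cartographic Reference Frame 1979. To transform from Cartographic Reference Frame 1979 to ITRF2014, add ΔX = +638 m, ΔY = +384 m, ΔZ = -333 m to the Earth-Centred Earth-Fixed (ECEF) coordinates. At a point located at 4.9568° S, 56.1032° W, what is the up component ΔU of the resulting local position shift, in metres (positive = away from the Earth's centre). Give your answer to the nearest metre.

ΔU = 66 m

At φ = -4.9568°, λ = -56.1032°: sin φ = -0.086405, cos φ = 0.996260, sin λ = -0.830043, cos λ = 0.557699.
ΔU = cos φ cos λ·ΔX + cos φ sin λ·ΔY + sin φ·ΔZ = (0.996260)(0.557699)(638) + (0.996260)(-0.830043)(384) + (-0.086405)(-333) = 65.71 m.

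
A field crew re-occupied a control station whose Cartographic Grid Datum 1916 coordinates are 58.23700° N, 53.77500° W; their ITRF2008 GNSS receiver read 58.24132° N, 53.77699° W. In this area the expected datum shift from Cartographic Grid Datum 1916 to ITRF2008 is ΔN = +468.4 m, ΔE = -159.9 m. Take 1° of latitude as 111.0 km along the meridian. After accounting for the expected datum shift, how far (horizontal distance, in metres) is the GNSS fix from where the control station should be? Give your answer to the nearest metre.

Observed coordinate differences: Δφ = +0.00432°, Δλ = -0.00199°.
Converting to metres (1° lat = 111000 m, cos φ = 0.526407): observed ΔN = 479.5 m, observed ΔE = -116.3 m.
Subtracting the expected shift leaves a residual of 479.5 − (468.4) = 11.1 m north and -116.3 − (-159.9) = 43.6 m east.
Residual distance = √(11.1² + 43.6²) = 45.0 m.

45 m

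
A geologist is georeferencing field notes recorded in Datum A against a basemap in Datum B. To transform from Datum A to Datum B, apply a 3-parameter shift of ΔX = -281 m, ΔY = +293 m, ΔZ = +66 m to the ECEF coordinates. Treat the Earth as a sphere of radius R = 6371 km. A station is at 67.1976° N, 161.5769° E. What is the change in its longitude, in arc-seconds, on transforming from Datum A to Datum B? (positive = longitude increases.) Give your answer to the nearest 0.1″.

Δλ = -15.8″

sin φ = 0.921847, cos φ = 0.387554, sin λ = 0.316032, cos λ = -0.948749.
East component: ΔE = −sin λ·ΔX + cos λ·ΔY = −(0.316032)(-281) + (-0.948749)(293) = -189.18 m.
1° of latitude spans πR/180 = 111195 m; at latitude φ, 1° of longitude spans that × cos φ = 43094.1 m, so Δλ = -189.18 / 43094.1 × 3600 = -15.804″.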